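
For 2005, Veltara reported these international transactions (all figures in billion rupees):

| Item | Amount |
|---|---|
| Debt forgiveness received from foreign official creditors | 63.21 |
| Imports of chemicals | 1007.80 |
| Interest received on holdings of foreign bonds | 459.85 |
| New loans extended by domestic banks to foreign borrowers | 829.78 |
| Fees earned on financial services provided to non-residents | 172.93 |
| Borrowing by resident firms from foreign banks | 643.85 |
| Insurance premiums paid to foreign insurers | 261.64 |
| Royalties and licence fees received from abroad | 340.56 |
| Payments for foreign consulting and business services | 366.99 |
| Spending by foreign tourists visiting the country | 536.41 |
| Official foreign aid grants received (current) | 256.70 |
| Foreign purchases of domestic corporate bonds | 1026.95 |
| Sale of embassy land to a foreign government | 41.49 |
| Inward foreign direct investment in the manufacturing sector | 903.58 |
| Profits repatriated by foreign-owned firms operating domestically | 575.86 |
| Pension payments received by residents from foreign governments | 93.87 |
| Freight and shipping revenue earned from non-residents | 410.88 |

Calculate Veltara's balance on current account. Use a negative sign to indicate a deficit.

58.91

Goods: -1007.80
Services: 536.41 - 366.99 + 410.88 + 340.56 - 261.64 + 172.93 = 832.15
Primary income: 459.85 - 575.86 = -116.01
Secondary income: 256.70 + 93.87 = 350.57
Current account = (-1007.80) + 832.15 + (-116.01) + 350.57 = 58.91
(Excluded from the current account — capital account: debt forgiveness received from foreign official creditors 63.21, sale of embassy land to a foreign government 41.49; financial account: new loans extended by domestic banks to foreign borrowers 829.78, borrowing by resident firms from foreign banks 643.85, foreign purchases of domestic corporate bonds 1026.95, inward foreign direct investment in the manufacturing sector 903.58.)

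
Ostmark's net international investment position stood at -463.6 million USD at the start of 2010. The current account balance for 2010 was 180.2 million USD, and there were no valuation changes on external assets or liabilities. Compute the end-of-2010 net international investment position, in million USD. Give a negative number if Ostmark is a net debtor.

-283.4

With no valuation effects, change in NIIP = current account = 180.2
End-of-year NIIP = -463.6 + 180.2 = -283.4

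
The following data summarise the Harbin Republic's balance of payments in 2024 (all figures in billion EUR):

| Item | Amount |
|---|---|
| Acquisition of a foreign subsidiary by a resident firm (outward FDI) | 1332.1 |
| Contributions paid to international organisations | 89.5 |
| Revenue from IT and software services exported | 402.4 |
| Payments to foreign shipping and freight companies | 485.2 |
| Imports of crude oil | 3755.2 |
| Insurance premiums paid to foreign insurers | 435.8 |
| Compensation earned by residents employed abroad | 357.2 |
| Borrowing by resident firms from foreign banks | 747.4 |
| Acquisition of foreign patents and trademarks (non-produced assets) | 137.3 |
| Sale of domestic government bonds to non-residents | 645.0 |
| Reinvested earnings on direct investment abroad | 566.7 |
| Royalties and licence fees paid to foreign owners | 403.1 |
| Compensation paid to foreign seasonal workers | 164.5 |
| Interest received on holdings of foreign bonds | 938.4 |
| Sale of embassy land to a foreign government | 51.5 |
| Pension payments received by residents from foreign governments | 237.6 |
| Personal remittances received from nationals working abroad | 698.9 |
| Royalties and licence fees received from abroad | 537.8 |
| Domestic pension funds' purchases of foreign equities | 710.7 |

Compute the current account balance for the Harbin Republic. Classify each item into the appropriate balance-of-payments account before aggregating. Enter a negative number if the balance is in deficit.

-1594.3

Goods: -3755.2
Services: 537.8 - 485.2 - 403.1 + 402.4 - 435.8 = -383.9
Primary income: 938.4 - 164.5 + 566.7 + 357.2 = 1697.8
Secondary income: 237.6 + 698.9 - 89.5 = 847.0
Current account = (-3755.2) + (-383.9) + 1697.8 + 847.0 = -1594.3
(Excluded from the current account — financial account: acquisition of a foreign subsidiary by a resident firm (outward FDI) 1332.1, borrowing by resident firms from foreign banks 747.4, sale of domestic government bonds to non-residents 645.0, domestic pension funds' purchases of foreign equities 710.7; capital account: acquisition of foreign patents and trademarks (non-produced assets) 137.3, sale of embassy land to a foreign government 51.5.)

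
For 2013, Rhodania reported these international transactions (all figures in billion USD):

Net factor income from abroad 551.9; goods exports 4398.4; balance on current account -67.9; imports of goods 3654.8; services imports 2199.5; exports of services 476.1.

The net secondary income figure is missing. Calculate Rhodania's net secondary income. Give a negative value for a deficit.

360.0

Current account = goods balance + services balance + net primary income + net secondary income
Sum of the known components = -427.9
Net secondary income = CA - (known components) = -67.9 - (-427.9) = 360.0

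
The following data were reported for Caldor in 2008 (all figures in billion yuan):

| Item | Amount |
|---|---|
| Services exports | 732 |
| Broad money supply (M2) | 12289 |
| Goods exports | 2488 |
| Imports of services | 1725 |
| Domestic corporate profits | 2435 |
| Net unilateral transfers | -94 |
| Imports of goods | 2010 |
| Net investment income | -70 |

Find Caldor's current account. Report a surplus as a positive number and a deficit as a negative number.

-679

Goods balance = 2488 - 2010 = 478
Services balance = 732 - 1725 = -993
Trade balance (goods + services) = 478 + (-993) = -515
Net primary income = -70
Net secondary income = -94
Current account = -515 + (-70) + (-94) = -679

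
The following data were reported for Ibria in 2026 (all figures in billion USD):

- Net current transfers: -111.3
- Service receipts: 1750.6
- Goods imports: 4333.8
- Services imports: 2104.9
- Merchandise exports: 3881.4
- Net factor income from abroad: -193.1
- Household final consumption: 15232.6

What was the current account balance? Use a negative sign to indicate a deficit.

Goods balance = 3881.4 - 4333.8 = -452.4
Services balance = 1750.6 - 2104.9 = -354.3
Trade balance (goods + services) = -452.4 + (-354.3) = -806.7
Net primary income = -193.1
Net secondary income = -111.3
Current account = -806.7 + (-193.1) + (-111.3) = -1111.1

-1111.1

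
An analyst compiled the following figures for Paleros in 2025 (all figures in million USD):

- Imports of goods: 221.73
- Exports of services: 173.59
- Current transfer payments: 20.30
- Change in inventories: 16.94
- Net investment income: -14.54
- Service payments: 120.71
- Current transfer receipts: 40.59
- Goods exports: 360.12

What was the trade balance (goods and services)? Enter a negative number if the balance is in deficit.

191.27

Goods balance = 360.12 - 221.73 = 138.39
Services balance = 173.59 - 120.71 = 52.88
Trade balance (goods + services) = 138.39 + 52.88 = 191.27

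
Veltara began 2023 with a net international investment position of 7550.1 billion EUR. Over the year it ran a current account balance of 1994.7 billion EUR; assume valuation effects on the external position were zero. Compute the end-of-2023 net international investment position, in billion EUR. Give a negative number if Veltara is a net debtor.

9544.8

With no valuation effects, change in NIIP = current account = 1994.7
End-of-year NIIP = 7550.1 + 1994.7 = 9544.8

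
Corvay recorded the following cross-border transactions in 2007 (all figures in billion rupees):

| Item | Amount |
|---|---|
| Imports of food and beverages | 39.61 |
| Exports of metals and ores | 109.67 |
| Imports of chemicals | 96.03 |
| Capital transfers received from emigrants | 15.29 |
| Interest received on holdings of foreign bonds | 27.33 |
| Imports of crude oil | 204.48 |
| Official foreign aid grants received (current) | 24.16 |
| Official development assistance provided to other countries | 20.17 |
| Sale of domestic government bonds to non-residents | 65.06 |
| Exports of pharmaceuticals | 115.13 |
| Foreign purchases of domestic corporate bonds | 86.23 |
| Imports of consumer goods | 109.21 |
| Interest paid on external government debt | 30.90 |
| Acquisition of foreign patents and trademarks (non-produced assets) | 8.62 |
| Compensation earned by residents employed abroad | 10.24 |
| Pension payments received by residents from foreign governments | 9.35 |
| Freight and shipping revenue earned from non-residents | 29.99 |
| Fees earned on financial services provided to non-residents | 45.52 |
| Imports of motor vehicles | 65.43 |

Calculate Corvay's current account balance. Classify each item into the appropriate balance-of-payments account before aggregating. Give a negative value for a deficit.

Goods: -65.43 + 115.13 - 109.21 - 39.61 - 204.48 + 109.67 - 96.03 = -289.96
Services: 45.52 + 29.99 = 75.51
Primary income: -30.90 + 27.33 + 10.24 = 6.67
Secondary income: 9.35 - 20.17 + 24.16 = 13.34
Current account = (-289.96) + 75.51 + 6.67 + 13.34 = -194.44
(Excluded from the current account — capital account: capital transfers received from emigrants 15.29, acquisition of foreign patents and trademarks (non-produced assets) 8.62; financial account: sale of domestic government bonds to non-residents 65.06, foreign purchases of domestic corporate bonds 86.23.)

-194.44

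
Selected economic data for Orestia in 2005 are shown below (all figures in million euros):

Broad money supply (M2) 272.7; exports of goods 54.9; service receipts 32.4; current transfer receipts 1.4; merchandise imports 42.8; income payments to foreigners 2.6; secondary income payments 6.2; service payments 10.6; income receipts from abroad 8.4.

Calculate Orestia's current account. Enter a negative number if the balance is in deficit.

34.9

Goods balance = 54.9 - 42.8 = 12.1
Services balance = 32.4 - 10.6 = 21.8
Trade balance (goods + services) = 12.1 + 21.8 = 33.9
Net primary income = 8.4 - 2.6 = 5.8
Net secondary income = 1.4 - 6.2 = -4.8
Current account = 33.9 + 5.8 + (-4.8) = 34.9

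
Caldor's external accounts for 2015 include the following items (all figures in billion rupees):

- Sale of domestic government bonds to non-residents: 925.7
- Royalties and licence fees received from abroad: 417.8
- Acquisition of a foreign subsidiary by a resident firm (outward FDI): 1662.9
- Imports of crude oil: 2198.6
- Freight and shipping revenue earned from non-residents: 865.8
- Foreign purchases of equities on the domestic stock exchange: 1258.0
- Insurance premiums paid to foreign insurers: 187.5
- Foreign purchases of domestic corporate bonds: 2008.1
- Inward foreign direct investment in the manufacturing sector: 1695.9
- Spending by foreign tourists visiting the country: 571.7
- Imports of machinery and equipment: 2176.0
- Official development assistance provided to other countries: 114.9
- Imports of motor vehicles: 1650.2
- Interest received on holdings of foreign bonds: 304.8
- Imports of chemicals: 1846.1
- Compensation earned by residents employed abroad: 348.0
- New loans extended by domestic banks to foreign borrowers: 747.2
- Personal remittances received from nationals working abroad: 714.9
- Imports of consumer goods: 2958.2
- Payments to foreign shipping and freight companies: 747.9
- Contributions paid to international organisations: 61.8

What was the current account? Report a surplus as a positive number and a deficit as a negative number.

Goods: -2958.2 - 1650.2 - 2176.0 - 2198.6 - 1846.1 = -10829.1
Services: 571.7 + 865.8 - 187.5 + 417.8 - 747.9 = 919.9
Primary income: 348.0 + 304.8 = 652.8
Secondary income: -61.8 - 114.9 + 714.9 = 538.2
Current account = (-10829.1) + 919.9 + 652.8 + 538.2 = -8718.2
(Excluded from the current account — financial account: sale of domestic government bonds to non-residents 925.7, acquisition of a foreign subsidiary by a resident firm (outward FDI) 1662.9, foreign purchases of equities on the domestic stock exchange 1258.0, foreign purchases of domestic corporate bonds 2008.1, inward foreign direct investment in the manufacturing sector 1695.9, new loans extended by domestic banks to foreign borrowers 747.2.)

-8718.2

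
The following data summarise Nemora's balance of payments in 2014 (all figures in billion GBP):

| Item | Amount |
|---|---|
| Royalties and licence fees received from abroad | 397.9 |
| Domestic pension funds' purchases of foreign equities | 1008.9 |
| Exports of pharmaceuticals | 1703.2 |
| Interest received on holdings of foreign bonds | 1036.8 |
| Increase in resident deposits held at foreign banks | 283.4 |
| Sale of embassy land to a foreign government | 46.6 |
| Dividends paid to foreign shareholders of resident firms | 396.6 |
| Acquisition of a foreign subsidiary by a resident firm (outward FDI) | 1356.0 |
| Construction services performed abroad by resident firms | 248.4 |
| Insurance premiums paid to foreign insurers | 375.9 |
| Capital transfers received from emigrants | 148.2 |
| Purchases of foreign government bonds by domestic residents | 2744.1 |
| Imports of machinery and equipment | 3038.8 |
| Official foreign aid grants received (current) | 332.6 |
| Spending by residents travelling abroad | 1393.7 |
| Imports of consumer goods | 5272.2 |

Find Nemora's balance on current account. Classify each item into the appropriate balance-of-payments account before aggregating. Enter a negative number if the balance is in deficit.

Goods: -5272.2 - 3038.8 + 1703.2 = -6607.8
Services: -375.9 - 1393.7 + 248.4 + 397.9 = -1123.3
Primary income: 1036.8 - 396.6 = 640.2
Secondary income: 332.6
Current account = (-6607.8) + (-1123.3) + 640.2 + 332.6 = -6758.3
(Excluded from the current account — financial account: domestic pension funds' purchases of foreign equities 1008.9, increase in resident deposits held at foreign banks 283.4, acquisition of a foreign subsidiary by a resident firm (outward FDI) 1356.0, purchases of foreign government bonds by domestic residents 2744.1; capital account: sale of embassy land to a foreign government 46.6, capital transfers received from emigrants 148.2.)

-6758.3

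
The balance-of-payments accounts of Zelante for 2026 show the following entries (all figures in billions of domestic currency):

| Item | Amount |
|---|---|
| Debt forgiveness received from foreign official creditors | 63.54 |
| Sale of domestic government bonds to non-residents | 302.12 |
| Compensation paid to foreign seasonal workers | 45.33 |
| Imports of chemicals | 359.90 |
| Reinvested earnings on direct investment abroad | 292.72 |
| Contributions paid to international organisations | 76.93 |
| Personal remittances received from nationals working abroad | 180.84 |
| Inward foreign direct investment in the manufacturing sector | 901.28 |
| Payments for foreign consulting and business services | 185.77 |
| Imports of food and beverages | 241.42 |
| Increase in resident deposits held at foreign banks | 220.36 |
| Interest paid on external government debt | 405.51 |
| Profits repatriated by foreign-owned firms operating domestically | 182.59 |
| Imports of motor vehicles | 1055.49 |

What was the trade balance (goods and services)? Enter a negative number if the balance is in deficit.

Goods: -241.42 - 359.90 - 1055.49 = -1656.81
Services: -185.77
Trade balance = -1656.81 + (-185.77) = -1842.58
(Excluded from the trade balance — capital account: debt forgiveness received from foreign official creditors 63.54; financial account: sale of domestic government bonds to non-residents 302.12, inward foreign direct investment in the manufacturing sector 901.28, increase in resident deposits held at foreign banks 220.36; primary income: compensation paid to foreign seasonal workers 45.33, reinvested earnings on direct investment abroad 292.72, interest paid on external government debt 405.51, profits repatriated by foreign-owned firms operating domestically 182.59; secondary income: contributions paid to international organisations 76.93, personal remittances received from nationals working abroad 180.84.)

-1842.58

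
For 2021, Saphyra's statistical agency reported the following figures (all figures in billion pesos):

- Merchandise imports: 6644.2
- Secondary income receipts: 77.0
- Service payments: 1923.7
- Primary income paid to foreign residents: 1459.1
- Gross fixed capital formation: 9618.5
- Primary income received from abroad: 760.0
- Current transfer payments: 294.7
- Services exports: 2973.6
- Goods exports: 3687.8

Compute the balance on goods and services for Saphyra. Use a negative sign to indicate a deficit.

-1906.5

Goods balance = 3687.8 - 6644.2 = -2956.4
Services balance = 2973.6 - 1923.7 = 1049.9
Trade balance (goods + services) = -2956.4 + 1049.9 = -1906.5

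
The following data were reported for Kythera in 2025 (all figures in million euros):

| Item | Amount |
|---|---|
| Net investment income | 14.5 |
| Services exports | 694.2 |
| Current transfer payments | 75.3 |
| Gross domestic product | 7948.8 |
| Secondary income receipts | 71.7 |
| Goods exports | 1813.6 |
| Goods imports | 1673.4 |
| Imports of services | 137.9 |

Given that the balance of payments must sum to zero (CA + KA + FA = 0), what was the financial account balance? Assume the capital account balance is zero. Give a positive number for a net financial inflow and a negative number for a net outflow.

Goods balance = 1813.6 - 1673.4 = 140.2
Services balance = 694.2 - 137.9 = 556.3
Trade balance (goods + services) = 140.2 + 556.3 = 696.5
Net primary income = 14.5
Net secondary income = 71.7 - 75.3 = -3.6
Current account = 696.5 + 14.5 + (-3.6) = 707.4
Financial account = -(707.4) = -707.4

-707.4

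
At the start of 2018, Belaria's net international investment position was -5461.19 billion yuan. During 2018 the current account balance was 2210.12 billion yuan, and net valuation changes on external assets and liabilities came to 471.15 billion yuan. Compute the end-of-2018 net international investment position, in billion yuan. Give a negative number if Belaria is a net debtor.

-2779.92

Change in NIIP = current account + net valuation change = 2210.12 + 471.15 = 2681.27
End-of-year NIIP = -5461.19 + 2681.27 = -2779.92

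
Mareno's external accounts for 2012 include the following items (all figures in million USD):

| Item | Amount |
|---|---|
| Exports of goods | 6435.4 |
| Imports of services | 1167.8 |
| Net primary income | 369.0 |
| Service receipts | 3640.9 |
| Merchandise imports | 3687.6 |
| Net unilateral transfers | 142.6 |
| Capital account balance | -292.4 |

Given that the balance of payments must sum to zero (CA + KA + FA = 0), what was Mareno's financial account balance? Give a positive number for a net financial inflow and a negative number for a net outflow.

Goods balance = 6435.4 - 3687.6 = 2747.8
Services balance = 3640.9 - 1167.8 = 2473.1
Trade balance (goods + services) = 2747.8 + 2473.1 = 5220.9
Net primary income = 369.0
Net secondary income = 142.6
Current account = 5220.9 + 369.0 + 142.6 = 5732.5
Financial account = -(5732.5 + (-292.4)) = -5440.1

-5440.1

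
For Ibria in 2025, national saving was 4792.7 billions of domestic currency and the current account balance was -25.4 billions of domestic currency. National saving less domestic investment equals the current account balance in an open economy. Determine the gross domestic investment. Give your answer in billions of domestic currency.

I = S - CA = 4792.7 - (-25.4) = 4818.1

4818.1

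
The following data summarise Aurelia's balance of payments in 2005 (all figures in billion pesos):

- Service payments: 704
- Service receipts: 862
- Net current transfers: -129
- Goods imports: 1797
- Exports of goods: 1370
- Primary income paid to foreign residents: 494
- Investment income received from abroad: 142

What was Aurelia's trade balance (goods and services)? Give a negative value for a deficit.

Goods balance = 1370 - 1797 = -427
Services balance = 862 - 704 = 158
Trade balance (goods + services) = -427 + 158 = -269

-269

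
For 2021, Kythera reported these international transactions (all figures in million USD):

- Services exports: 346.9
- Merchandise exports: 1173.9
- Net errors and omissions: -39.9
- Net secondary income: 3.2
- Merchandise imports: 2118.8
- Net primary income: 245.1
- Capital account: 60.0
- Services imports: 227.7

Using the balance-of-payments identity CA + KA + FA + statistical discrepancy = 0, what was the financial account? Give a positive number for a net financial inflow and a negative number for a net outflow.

Goods balance = 1173.9 - 2118.8 = -944.9
Services balance = 346.9 - 227.7 = 119.2
Trade balance (goods + services) = -944.9 + 119.2 = -825.7
Net primary income = 245.1
Net secondary income = 3.2
Current account = -825.7 + 245.1 + 3.2 = -577.4
Financial account = -(-577.4 + 60.0 + (-39.9)) = 557.3

557.3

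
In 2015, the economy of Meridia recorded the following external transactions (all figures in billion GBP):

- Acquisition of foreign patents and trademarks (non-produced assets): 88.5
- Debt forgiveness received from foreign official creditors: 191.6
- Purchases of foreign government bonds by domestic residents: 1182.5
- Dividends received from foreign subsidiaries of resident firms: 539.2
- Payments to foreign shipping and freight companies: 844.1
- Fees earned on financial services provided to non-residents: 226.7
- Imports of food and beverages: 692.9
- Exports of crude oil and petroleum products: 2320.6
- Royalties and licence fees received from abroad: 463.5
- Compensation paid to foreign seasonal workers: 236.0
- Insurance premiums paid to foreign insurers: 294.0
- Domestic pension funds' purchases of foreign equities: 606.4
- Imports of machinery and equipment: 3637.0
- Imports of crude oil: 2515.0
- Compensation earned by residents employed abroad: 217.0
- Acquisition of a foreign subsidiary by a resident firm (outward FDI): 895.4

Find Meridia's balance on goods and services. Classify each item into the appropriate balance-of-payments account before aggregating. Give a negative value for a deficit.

-4972.2

Goods: 2320.6 - 2515.0 - 692.9 - 3637.0 = -4524.3
Services: 226.7 + 463.5 - 294.0 - 844.1 = -447.9
Trade balance = -4524.3 + (-447.9) = -4972.2
(Excluded from the trade balance — capital account: acquisition of foreign patents and trademarks (non-produced assets) 88.5, debt forgiveness received from foreign official creditors 191.6; financial account: purchases of foreign government bonds by domestic residents 1182.5, domestic pension funds' purchases of foreign equities 606.4, acquisition of a foreign subsidiary by a resident firm (outward FDI) 895.4; primary income: dividends received from foreign subsidiaries of resident firms 539.2, compensation paid to foreign seasonal workers 236.0, compensation earned by residents employed abroad 217.0.)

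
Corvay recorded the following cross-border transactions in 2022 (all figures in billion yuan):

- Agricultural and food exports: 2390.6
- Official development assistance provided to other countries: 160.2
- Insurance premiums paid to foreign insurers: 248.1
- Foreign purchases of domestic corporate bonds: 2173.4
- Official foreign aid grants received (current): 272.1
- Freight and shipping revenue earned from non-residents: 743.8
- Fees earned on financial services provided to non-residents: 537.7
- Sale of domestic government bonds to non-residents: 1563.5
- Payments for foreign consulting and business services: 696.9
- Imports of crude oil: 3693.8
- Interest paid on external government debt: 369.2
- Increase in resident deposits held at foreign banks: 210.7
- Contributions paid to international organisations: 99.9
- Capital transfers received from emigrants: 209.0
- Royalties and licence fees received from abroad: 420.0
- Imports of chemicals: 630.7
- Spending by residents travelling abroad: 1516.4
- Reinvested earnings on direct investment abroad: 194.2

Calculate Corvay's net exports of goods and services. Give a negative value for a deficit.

Goods: 2390.6 - 630.7 - 3693.8 = -1933.9
Services: 420.0 + 537.7 + 743.8 - 696.9 - 248.1 - 1516.4 = -759.9
Trade balance = -1933.9 + (-759.9) = -2693.8
(Excluded from the trade balance — secondary income: official development assistance provided to other countries 160.2, official foreign aid grants received (current) 272.1, contributions paid to international organisations 99.9; financial account: foreign purchases of domestic corporate bonds 2173.4, sale of domestic government bonds to non-residents 1563.5, increase in resident deposits held at foreign banks 210.7; primary income: interest paid on external government debt 369.2, reinvested earnings on direct investment abroad 194.2; capital account: capital transfers received from emigrants 209.0.)

-2693.8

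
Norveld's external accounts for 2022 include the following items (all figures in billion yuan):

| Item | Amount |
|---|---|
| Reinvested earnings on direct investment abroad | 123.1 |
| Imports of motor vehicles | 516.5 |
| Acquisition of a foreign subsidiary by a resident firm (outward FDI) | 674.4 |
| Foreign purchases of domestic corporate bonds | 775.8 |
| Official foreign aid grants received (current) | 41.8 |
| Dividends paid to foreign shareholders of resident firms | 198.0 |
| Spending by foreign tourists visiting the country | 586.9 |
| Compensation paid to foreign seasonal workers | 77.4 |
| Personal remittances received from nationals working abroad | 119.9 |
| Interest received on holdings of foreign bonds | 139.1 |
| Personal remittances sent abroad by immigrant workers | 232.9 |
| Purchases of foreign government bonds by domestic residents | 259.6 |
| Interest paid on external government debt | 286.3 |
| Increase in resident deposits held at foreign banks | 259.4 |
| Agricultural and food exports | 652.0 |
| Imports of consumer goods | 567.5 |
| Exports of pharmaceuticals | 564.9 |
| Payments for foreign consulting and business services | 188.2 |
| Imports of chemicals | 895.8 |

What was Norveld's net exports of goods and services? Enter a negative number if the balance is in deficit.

-364.2

Goods: 652.0 - 567.5 - 895.8 - 516.5 + 564.9 = -762.9
Services: 586.9 - 188.2 = 398.7
Trade balance = -762.9 + 398.7 = -364.2
(Excluded from the trade balance — primary income: reinvested earnings on direct investment abroad 123.1, dividends paid to foreign shareholders of resident firms 198.0, compensation paid to foreign seasonal workers 77.4, interest received on holdings of foreign bonds 139.1, interest paid on external government debt 286.3; financial account: acquisition of a foreign subsidiary by a resident firm (outward FDI) 674.4, foreign purchases of domestic corporate bonds 775.8, purchases of foreign government bonds by domestic residents 259.6, increase in resident deposits held at foreign banks 259.4; secondary income: official foreign aid grants received (current) 41.8, personal remittances received from nationals working abroad 119.9, personal remittances sent abroad by immigrant workers 232.9.)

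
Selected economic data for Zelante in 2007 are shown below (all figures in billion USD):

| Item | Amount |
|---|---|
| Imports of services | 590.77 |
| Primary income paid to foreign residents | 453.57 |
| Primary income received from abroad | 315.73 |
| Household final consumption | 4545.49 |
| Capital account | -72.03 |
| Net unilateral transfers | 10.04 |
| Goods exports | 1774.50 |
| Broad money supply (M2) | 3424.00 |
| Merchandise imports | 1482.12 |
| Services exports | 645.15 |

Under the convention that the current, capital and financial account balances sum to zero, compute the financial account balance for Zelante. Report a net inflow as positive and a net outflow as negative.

Goods balance = 1774.50 - 1482.12 = 292.38
Services balance = 645.15 - 590.77 = 54.38
Trade balance (goods + services) = 292.38 + 54.38 = 346.76
Net primary income = 315.73 - 453.57 = -137.84
Net secondary income = 10.04
Current account = 346.76 + (-137.84) + 10.04 = 218.96
Financial account = -(218.96 + (-72.03)) = -146.93

-146.93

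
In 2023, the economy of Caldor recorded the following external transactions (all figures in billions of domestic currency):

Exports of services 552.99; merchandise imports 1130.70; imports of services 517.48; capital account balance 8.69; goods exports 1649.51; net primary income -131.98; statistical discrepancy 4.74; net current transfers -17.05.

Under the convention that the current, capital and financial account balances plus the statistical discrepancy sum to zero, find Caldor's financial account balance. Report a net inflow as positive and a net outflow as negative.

-418.72

Goods balance = 1649.51 - 1130.70 = 518.81
Services balance = 552.99 - 517.48 = 35.51
Trade balance (goods + services) = 518.81 + 35.51 = 554.32
Net primary income = -131.98
Net secondary income = -17.05
Current account = 554.32 + (-131.98) + (-17.05) = 405.29
Financial account = -(405.29 + 8.69 + 4.74) = -418.72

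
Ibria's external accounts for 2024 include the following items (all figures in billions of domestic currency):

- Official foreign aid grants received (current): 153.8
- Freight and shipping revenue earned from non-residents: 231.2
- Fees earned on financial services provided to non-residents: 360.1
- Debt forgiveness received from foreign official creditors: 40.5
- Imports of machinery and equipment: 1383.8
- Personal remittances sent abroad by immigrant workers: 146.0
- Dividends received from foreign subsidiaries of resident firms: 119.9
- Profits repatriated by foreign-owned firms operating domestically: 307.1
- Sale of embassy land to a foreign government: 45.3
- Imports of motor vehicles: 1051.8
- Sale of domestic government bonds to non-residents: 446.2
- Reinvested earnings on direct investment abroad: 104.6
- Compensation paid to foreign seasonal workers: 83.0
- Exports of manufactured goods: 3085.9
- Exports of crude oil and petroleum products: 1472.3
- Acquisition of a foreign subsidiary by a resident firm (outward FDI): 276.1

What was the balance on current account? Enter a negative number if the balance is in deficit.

Goods: -1383.8 + 1472.3 - 1051.8 + 3085.9 = 2122.6
Services: 360.1 + 231.2 = 591.3
Primary income: -307.1 + 119.9 - 83.0 + 104.6 = -165.6
Secondary income: -146.0 + 153.8 = 7.8
Current account = 2122.6 + 591.3 + (-165.6) + 7.8 = 2556.1
(Excluded from the current account — capital account: debt forgiveness received from foreign official creditors 40.5, sale of embassy land to a foreign government 45.3; financial account: sale of domestic government bonds to non-residents 446.2, acquisition of a foreign subsidiary by a resident firm (outward FDI) 276.1.)

2556.1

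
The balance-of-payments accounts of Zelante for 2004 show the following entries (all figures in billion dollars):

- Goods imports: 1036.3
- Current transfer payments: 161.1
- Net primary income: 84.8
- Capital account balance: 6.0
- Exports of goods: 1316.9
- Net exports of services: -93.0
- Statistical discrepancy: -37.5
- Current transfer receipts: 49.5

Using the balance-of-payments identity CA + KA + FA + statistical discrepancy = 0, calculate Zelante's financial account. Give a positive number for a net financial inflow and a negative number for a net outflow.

-129.3

Goods balance = 1316.9 - 1036.3 = 280.6
Services balance = -93.0
Trade balance (goods + services) = 280.6 + (-93.0) = 187.6
Net primary income = 84.8
Net secondary income = 49.5 - 161.1 = -111.6
Current account = 187.6 + 84.8 + (-111.6) = 160.8
Financial account = -(160.8 + 6.0 + (-37.5)) = -129.3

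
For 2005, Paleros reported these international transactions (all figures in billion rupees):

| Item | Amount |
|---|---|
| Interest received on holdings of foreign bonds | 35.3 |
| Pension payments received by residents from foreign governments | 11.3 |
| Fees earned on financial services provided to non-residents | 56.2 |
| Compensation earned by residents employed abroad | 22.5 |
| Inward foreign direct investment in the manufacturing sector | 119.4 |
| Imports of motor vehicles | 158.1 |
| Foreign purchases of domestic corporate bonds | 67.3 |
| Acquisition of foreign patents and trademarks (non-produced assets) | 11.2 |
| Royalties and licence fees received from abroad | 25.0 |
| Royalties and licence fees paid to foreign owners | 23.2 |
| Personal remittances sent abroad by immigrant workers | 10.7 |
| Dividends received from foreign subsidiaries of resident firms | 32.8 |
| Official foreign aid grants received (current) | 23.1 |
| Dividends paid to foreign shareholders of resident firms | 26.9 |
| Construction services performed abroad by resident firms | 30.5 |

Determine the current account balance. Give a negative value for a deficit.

17.8

Goods: -158.1
Services: 30.5 - 23.2 + 25.0 + 56.2 = 88.5
Primary income: 35.3 - 26.9 + 22.5 + 32.8 = 63.7
Secondary income: 23.1 + 11.3 - 10.7 = 23.7
Current account = (-158.1) + 88.5 + 63.7 + 23.7 = 17.8
(Excluded from the current account — financial account: inward foreign direct investment in the manufacturing sector 119.4, foreign purchases of domestic corporate bonds 67.3; capital account: acquisition of foreign patents and trademarks (non-produced assets) 11.2.)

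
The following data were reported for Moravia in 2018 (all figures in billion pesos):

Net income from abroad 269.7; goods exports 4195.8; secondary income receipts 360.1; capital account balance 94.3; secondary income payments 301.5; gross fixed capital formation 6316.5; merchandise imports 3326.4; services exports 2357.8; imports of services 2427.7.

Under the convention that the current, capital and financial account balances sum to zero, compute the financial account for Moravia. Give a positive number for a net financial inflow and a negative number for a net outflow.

-1222.1

Goods balance = 4195.8 - 3326.4 = 869.4
Services balance = 2357.8 - 2427.7 = -69.9
Trade balance (goods + services) = 869.4 + (-69.9) = 799.5
Net primary income = 269.7
Net secondary income = 360.1 - 301.5 = 58.6
Current account = 799.5 + 269.7 + 58.6 = 1127.8
Financial account = -(1127.8 + 94.3) = -1222.1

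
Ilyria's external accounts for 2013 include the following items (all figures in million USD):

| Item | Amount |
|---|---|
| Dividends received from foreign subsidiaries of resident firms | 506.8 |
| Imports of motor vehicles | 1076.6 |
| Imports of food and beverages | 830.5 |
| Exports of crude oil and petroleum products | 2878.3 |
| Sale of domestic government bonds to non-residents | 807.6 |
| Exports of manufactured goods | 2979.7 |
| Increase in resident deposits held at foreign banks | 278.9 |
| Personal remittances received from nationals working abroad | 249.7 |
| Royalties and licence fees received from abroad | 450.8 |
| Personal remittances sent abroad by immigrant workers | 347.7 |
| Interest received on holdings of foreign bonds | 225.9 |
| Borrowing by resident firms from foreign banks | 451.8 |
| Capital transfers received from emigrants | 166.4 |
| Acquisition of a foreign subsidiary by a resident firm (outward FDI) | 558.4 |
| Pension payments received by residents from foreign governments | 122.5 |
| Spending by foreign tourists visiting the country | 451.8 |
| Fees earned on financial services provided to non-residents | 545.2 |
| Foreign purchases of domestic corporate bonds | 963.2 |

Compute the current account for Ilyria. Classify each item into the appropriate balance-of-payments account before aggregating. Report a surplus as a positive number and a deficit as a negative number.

Goods: -1076.6 - 830.5 + 2979.7 + 2878.3 = 3950.9
Services: 545.2 + 450.8 + 451.8 = 1447.8
Primary income: 506.8 + 225.9 = 732.7
Secondary income: -347.7 + 122.5 + 249.7 = 24.5
Current account = 3950.9 + 1447.8 + 732.7 + 24.5 = 6155.9
(Excluded from the current account — financial account: sale of domestic government bonds to non-residents 807.6, increase in resident deposits held at foreign banks 278.9, borrowing by resident firms from foreign banks 451.8, acquisition of a foreign subsidiary by a resident firm (outward FDI) 558.4, foreign purchases of domestic corporate bonds 963.2; capital account: capital transfers received from emigrants 166.4.)

6155.9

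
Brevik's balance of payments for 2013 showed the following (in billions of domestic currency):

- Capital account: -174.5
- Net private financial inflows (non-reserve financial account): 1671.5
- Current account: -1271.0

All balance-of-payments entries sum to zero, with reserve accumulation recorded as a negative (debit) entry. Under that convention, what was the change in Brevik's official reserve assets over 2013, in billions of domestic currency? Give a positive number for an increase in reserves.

Official reserve transactions balance = -((-1271.0) + (-174.5) + 1671.5) = -226.0
An accumulation of reserves is recorded as a debit (negative entry), so the change in the stock of reserves is the negative of that balance.
Change in official reserves = -(-226.0) = 226.0

226.0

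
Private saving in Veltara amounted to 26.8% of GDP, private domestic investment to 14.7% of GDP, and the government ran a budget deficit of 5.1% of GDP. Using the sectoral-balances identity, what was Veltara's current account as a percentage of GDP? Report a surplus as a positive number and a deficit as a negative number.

7.0

By the sectoral-balances identity, CA = (S_private - I) + (T - G).
Private balance = 26.8 - 14.7 = 12.1
Government balance (T - G) = -5.1
CA = 12.1 + (-5.1) = 7.0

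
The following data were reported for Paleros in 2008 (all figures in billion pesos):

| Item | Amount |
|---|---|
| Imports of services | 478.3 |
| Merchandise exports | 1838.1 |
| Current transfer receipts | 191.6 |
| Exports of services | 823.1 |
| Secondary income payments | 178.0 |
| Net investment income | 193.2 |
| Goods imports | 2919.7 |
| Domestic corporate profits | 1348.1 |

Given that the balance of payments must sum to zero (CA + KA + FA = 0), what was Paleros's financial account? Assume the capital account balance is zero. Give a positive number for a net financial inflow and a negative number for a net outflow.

530.0

Goods balance = 1838.1 - 2919.7 = -1081.6
Services balance = 823.1 - 478.3 = 344.8
Trade balance (goods + services) = -1081.6 + 344.8 = -736.8
Net primary income = 193.2
Net secondary income = 191.6 - 178.0 = 13.6
Current account = -736.8 + 193.2 + 13.6 = -530.0
Financial account = -(-530.0) = 530.0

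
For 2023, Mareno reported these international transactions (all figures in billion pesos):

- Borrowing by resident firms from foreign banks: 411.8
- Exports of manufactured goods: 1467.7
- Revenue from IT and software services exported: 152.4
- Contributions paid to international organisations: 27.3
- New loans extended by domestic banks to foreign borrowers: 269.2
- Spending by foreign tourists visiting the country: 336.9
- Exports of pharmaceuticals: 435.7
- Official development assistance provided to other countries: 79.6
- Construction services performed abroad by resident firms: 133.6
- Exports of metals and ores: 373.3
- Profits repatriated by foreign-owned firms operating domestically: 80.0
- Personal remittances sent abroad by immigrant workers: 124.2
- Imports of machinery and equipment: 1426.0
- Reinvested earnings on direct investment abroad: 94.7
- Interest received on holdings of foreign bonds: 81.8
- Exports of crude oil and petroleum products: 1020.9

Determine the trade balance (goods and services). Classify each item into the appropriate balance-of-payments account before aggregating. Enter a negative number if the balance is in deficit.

2494.5

Goods: -1426.0 + 373.3 + 435.7 + 1467.7 + 1020.9 = 1871.6
Services: 152.4 + 336.9 + 133.6 = 622.9
Trade balance = 1871.6 + 622.9 = 2494.5
(Excluded from the trade balance — financial account: borrowing by resident firms from foreign banks 411.8, new loans extended by domestic banks to foreign borrowers 269.2; secondary income: contributions paid to international organisations 27.3, official development assistance provided to other countries 79.6, personal remittances sent abroad by immigrant workers 124.2; primary income: profits repatriated by foreign-owned firms operating domestically 80.0, reinvested earnings on direct investment abroad 94.7, interest received on holdings of foreign bonds 81.8.)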